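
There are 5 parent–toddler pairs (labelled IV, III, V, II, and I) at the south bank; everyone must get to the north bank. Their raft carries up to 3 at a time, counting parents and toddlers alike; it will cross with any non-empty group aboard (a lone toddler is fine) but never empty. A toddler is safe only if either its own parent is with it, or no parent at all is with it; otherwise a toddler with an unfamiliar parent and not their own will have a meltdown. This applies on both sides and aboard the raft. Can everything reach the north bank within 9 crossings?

No

Counting alone: each trip to the north bank takes at most 3 across and each return brings at least 1 back, so after t trips out (and t−1 returns) at most 3t − (t−1) of the 10 are across; that first reaches 10 at t = 5, so at least 9 crossings are needed.
The safety rule pushes this higher. Following every safe sequence of crossings, the most of the 10 that can be at the north bank as the raft arrives there on crossing 9 is 9 — never all 10.
So the move cannot be finished within 9 crossings. (The shortest complete plan takes 11:)
1. parent IV and toddler IV cross → the north bank.
2. parent IV crosses ← the south bank.
3. toddler II, toddler III, and toddler V cross → the north bank.
4. toddler IV crosses ← the south bank.
5. parent II, parent III, and parent V cross → the north bank.
6. parent III and toddler III cross ← the south bank.
7. parent I, parent III, and parent IV cross → the north bank.
8. toddler V crosses ← the south bank.
9. toddler III and toddler IV cross → the north bank.
10. toddler IV crosses ← the south bank.
11. toddler I, toddler IV, and toddler V cross → the north bank.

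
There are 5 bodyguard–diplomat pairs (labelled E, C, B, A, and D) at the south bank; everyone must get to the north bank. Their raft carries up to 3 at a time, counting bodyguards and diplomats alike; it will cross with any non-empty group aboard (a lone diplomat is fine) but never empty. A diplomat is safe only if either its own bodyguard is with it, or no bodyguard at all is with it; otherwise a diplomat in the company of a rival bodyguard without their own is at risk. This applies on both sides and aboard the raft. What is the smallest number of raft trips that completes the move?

11

Counting alone: each trip to the north bank takes at most 3 across and each return brings at least 1 back, so after t trips out (and t−1 returns) at most 3t − (t−1) of the 10 are across; that first reaches 10 at t = 5, so at least 9 crossings are needed.
The safety rule pushes this higher. Following every safe sequence of crossings, the most of the 10 that can be at the north bank as the raft arrives there on crossing 9 is 9 — never all 10.
So no plan with fewer than 11 crossings exists, and this one achieves 11:
1. bodyguard E and diplomat E cross → the north bank.
2. bodyguard E crosses ← the south bank.
3. diplomat A, diplomat B, and diplomat C cross → the north bank.
4. diplomat E crosses ← the south bank.
5. bodyguard A, bodyguard B, and bodyguard C cross → the north bank.
6. bodyguard C and diplomat C cross ← the south bank.
7. bodyguard C, bodyguard D, and bodyguard E cross → the north bank.
8. diplomat B crosses ← the south bank.
9. diplomat C and diplomat E cross → the north bank.
10. diplomat E crosses ← the south bank.
11. diplomat B, diplomat D, and diplomat E cross → the north bank.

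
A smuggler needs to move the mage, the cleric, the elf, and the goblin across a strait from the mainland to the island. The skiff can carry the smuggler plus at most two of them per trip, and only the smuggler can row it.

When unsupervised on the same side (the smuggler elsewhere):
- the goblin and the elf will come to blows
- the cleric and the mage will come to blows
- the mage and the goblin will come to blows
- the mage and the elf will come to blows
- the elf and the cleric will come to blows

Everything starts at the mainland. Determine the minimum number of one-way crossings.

Counting alone: the smuggler can take at most 2 across per trip to the island, so moving all 4 needs at least 2 loaded trips out, with a return between consecutive ones — at least 3 crossings.
The safety rule pushes this higher. Following every safe sequence of crossings, the most of the 4 that can be at the island as the skiff arrives there on crossing 3 is 3 — never all 4.
So no plan with fewer than 5 crossings exists, and this one achieves 5:
1. Smuggler goes to the island with the elf and the mage.
2. Smuggler goes back to the mainland with the mage.
3. Smuggler goes to the island with the cleric and the goblin.
4. Smuggler goes back to the mainland with the elf.
5. Smuggler goes to the island with the elf and the mage.

5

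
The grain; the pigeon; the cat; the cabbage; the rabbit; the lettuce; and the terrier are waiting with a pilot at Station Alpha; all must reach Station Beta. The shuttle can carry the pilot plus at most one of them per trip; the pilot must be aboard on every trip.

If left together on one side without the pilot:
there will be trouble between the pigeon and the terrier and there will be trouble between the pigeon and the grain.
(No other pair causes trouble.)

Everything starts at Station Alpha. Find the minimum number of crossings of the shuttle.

15

Counting alone: the pilot can take at most 1 across per trip to Station Beta, so moving all 7 needs at least 7 loaded trips out, with a return between consecutive ones — at least 13 crossings.
The safety rule pushes this higher. Following every safe sequence of crossings, the most of the 7 that can be at Station Beta as the shuttle arrives there on crossing 13 is 6 — never all 7.
So no plan with fewer than 15 crossings exists, and this one achieves 15:
1. Pilot goes to Station Beta with the pigeon.
2. Pilot goes back to Station Alpha alone.
3. Pilot goes to Station Beta with the grain.
4. Pilot goes back to Station Alpha with the pigeon.
5. Pilot goes to Station Beta with the terrier.
6. Pilot goes back to Station Alpha alone.
7. Pilot goes to Station Beta with the cat.
8. Pilot goes back to Station Alpha alone.
9. Pilot goes to Station Beta with the cabbage.
10. Pilot goes back to Station Alpha alone.
11. Pilot goes to Station Beta with the rabbit.
12. Pilot goes back to Station Alpha alone.
13. Pilot goes to Station Beta with the lettuce.
14. Pilot goes back to Station Alpha alone.
15. Pilot goes to Station Beta with the pigeon.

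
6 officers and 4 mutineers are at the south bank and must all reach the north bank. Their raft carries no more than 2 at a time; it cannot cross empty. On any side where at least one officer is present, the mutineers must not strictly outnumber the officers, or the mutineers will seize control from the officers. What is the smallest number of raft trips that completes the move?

Counting alone: each trip to the north bank takes at most 2 across and each return brings at least 1 back, so after t trips out (and t−1 returns) at most 2t − (t−1) of the 10 are across; that first reaches 10 at t = 9, so at least 17 crossings are needed.
The plan below uses exactly 17 crossings, so it is optimal:
1. 2 mutineers → the north bank.  (the south bank: 6O 2M; the north bank: 0O 2M)
2. 1 mutineer ← the south bank.  (the south bank: 6O 3M; the north bank: 0O 1M)
3. 2 mutineers → the north bank.  (the south bank: 6O 1M; the north bank: 0O 3M)
4. 1 mutineer ← the south bank.  (the south bank: 6O 2M; the north bank: 0O 2M)
5. 2 officers → the north bank.  (the south bank: 4O 2M; the north bank: 2O 2M)
6. 1 mutineer ← the south bank.  (the south bank: 4O 3M; the north bank: 2O 1M)
7. 1 officer and 1 mutineer → the north bank.  (the south bank: 3O 2M; the north bank: 3O 2M)
8. 1 mutineer ← the south bank.  (the south bank: 3O 3M; the north bank: 3O 1M)
9. 2 mutineers → the north bank.  (the south bank: 3O 1M; the north bank: 3O 3M)
10. 1 mutineer ← the south bank.  (the south bank: 3O 2M; the north bank: 3O 2M)
11. 1 officer and 1 mutineer → the north bank.  (the south bank: 2O 1M; the north bank: 4O 3M)
12. 1 mutineer ← the south bank.  (the south bank: 2O 2M; the north bank: 4O 2M)
13. 2 mutineers → the north bank.  (the south bank: 2O 0M; the north bank: 4O 4M)
14. 1 mutineer ← the south bank.  (the south bank: 2O 1M; the north bank: 4O 3M)
15. 1 officer and 1 mutineer → the north bank.  (the south bank: 1O 0M; the north bank: 5O 4M)
16. 1 mutineer ← the south bank.  (the south bank: 1O 1M; the north bank: 5O 3M)
17. 1 officer and 1 mutineer → the north bank.  (the south bank: 0O 0M; the north bank: 6O 4M)

17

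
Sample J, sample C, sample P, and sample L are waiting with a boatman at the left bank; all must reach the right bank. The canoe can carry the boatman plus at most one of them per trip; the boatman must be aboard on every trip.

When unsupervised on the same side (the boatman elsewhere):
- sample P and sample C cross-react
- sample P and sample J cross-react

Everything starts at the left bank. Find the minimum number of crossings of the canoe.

9

Counting alone: the boatman can take at most 1 across per trip to the right bank, so moving all 4 needs at least 4 loaded trips out, with a return between consecutive ones — at least 7 crossings.
The safety rule pushes this higher. Following every safe sequence of crossings, the most of the 4 that can be at the right bank as the canoe arrives there on crossing 7 is 3 — never all 4.
So no plan with fewer than 9 crossings exists, and this one achieves 9:
1. Boatman goes to the right bank with sample P.
2. Boatman goes back to the left bank alone.
3. Boatman goes to the right bank with sample J.
4. Boatman goes back to the left bank with sample P.
5. Boatman goes to the right bank with sample C.
6. Boatman goes back to the left bank alone.
7. Boatman goes to the right bank with sample L.
8. Boatman goes back to the left bank alone.
9. Boatman goes to the right bank with sample P.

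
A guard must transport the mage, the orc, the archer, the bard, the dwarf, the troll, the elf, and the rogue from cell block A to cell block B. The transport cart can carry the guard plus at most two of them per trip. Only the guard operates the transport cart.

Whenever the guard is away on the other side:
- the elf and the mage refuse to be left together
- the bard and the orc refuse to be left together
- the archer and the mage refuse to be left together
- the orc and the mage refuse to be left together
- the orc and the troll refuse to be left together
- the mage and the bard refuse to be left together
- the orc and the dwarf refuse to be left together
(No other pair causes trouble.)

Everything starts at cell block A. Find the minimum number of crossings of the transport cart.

Counting alone: the guard can take at most 2 across per trip to cell block B, so moving all 8 needs at least 4 loaded trips out, with a return between consecutive ones — at least 7 crossings.
The safety rule pushes this higher. Following every safe sequence of crossings, the most of the 8 that can be at cell block B as the transport cart arrives there on crossings 7, 9, 11 is 5, 6, 7 respectively — never all 8.
So no plan with fewer than 13 crossings exists, and this one achieves 13:
1. Guard goes to cell block B with the mage and the orc.  [cell block A: the archer, the bard, the dwarf, the elf, the rogue, the troll | cell block B: the mage, the orc]
2. Guard goes back to cell block A with the mage.  [cell block A: the archer, the bard, the dwarf, the elf, the mage, the rogue, the troll | cell block B: the orc]
3. Guard goes to cell block B with the archer and the mage.  [cell block A: the bard, the dwarf, the elf, the rogue, the troll | cell block B: the archer, the mage, the orc]
4. Guard goes back to cell block A with the mage.  [cell block A: the bard, the dwarf, the elf, the mage, the rogue, the troll | cell block B: the archer, the orc]
5. Guard goes to cell block B with the elf and the mage.  [cell block A: the bard, the dwarf, the rogue, the troll | cell block B: the archer, the elf, the mage, the orc]
6. Guard goes back to cell block A with the mage.  [cell block A: the bard, the dwarf, the mage, the rogue, the troll | cell block B: the archer, the elf, the orc]
7. Guard goes to cell block B with the mage and the rogue.  [cell block A: the bard, the dwarf, the troll | cell block B: the archer, the elf, the mage, the orc, the rogue]
8. Guard goes back to cell block A with the mage.  [cell block A: the bard, the dwarf, the mage, the troll | cell block B: the archer, the elf, the orc, the rogue]
9. Guard goes to cell block B with the bard and the dwarf.  [cell block A: the mage, the troll | cell block B: the archer, the bard, the dwarf, the elf, the orc, the rogue]
10. Guard goes back to cell block A with the orc.  [cell block A: the mage, the orc, the troll | cell block B: the archer, the bard, the dwarf, the elf, the rogue]
11. Guard goes to cell block B with the mage and the troll.  [cell block A: the orc | cell block B: the archer, the bard, the dwarf, the elf, the mage, the rogue, the troll]
12. Guard goes back to cell block A with the mage.  [cell block A: the mage, the orc | cell block B: the archer, the bard, the dwarf, the elf, the rogue, the troll]
13. Guard goes to cell block B with the mage and the orc.  [cell block A: — | cell block B: the archer, the bard, the dwarf, the elf, the mage, the orc, the rogue, the troll]

13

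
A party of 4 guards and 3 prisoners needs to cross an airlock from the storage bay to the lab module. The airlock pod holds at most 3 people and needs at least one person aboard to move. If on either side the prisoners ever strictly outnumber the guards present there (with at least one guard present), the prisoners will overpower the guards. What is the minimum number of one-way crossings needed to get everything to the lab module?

Counting alone: each trip to the lab module takes at most 3 across and each return brings at least 1 back, so after t trips out (and t−1 returns) at most 3t − (t−1) of the 7 are across; that first reaches 7 at t = 3, so at least 5 crossings are needed.
The plan below uses exactly 5 crossings, so it is optimal:
1. 3 prisoners → the lab module.  (the storage bay: 4G 0P; the lab module: 0G 3P)
2. 1 prisoner ← the storage bay.  (the storage bay: 4G 1P; the lab module: 0G 2P)
3. 3 guards → the lab module.  (the storage bay: 1G 1P; the lab module: 3G 2P)
4. 1 guard ← the storage bay.  (the storage bay: 2G 1P; the lab module: 2G 2P)
5. 2 guards and 1 prisoner → the lab module.  (the storage bay: 0G 0P; the lab module: 4G 3P)

5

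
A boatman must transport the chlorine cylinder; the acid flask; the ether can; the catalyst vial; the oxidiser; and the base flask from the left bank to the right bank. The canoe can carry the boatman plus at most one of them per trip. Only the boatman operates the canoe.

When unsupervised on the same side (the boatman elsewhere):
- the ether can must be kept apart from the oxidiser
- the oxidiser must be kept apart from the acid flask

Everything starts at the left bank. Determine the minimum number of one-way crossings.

13

Counting alone: the boatman can take at most 1 across per trip to the right bank, so moving all 6 needs at least 6 loaded trips out, with a return between consecutive ones — at least 11 crossings.
The safety rule pushes this higher. Following every safe sequence of crossings, the most of the 6 that can be at the right bank as the canoe arrives there on crossing 11 is 5 — never all 6.
So no plan with fewer than 13 crossings exists, and this one achieves 13:
1. Boatman goes to the right bank with the oxidiser.
2. Boatman goes back to the left bank alone.
3. Boatman goes to the right bank with the chlorine cylinder.
4. Boatman goes back to the left bank alone.
5. Boatman goes to the right bank with the acid flask.
6. Boatman goes back to the left bank with the oxidiser.
7. Boatman goes to the right bank with the ether can.
8. Boatman goes back to the left bank alone.
9. Boatman goes to the right bank with the catalyst vial.
10. Boatman goes back to the left bank alone.
11. Boatman goes to the right bank with the base flask.
12. Boatman goes back to the left bank alone.
13. Boatman goes to the right bank with the oxidiser.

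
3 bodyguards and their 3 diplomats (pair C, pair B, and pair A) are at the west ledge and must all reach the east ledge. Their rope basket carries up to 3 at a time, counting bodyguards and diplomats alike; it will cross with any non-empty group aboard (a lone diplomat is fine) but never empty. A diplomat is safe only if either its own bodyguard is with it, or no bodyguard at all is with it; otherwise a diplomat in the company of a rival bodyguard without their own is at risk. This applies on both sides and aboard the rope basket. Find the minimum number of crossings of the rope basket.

Counting alone: each trip to the east ledge takes at most 3 across and each return brings at least 1 back, so after t trips out (and t−1 returns) at most 3t − (t−1) of the 6 are across; that first reaches 6 at t = 3, so at least 5 crossings are needed.
The plan below uses exactly 5 crossings, so it is optimal:
1. bodyguard C and diplomat C cross → the east ledge.
2. bodyguard C crosses ← the west ledge.
3. bodyguard A, bodyguard B, and bodyguard C cross → the east ledge.
4. diplomat C crosses ← the west ledge.
5. diplomat A, diplomat B, and diplomat C cross → the east ledge.

5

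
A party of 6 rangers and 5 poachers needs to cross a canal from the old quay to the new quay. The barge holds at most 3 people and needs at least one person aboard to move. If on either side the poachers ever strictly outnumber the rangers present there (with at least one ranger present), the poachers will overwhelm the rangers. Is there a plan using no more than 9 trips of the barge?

Yes

Yes — this plan uses 9 crossings (≤ 9):
1. 3 poachers → the new quay.  (the old quay: 6R 2P; the new quay: 0R 3P)
2. 1 poacher ← the old quay.  (the old quay: 6R 3P; the new quay: 0R 2P)
3. 3 rangers → the new quay.  (the old quay: 3R 3P; the new quay: 3R 2P)
4. 1 ranger ← the old quay.  (the old quay: 4R 3P; the new quay: 2R 2P)
5. 2 rangers and 1 poacher → the new quay.  (the old quay: 2R 2P; the new quay: 4R 3P)
6. 1 ranger ← the old quay.  (the old quay: 3R 2P; the new quay: 3R 3P)
7. 2 rangers and 1 poacher → the new quay.  (the old quay: 1R 1P; the new quay: 5R 4P)
8. 1 ranger ← the old quay.  (the old quay: 2R 1P; the new quay: 4R 4P)
9. 2 rangers and 1 poacher → the new quay.  (the old quay: 0R 0P; the new quay: 6R 5P)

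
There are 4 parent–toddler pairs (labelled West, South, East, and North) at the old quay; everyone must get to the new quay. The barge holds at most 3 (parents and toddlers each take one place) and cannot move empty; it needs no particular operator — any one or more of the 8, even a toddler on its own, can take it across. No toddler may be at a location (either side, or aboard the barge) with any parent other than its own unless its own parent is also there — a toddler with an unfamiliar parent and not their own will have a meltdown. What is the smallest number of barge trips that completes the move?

Counting alone: each trip to the new quay takes at most 3 across and each return brings at least 1 back, so after t trips out (and t−1 returns) at most 3t − (t−1) of the 8 are across; that first reaches 8 at t = 4, so at least 7 crossings are needed.
The safety rule pushes this higher. Following every safe sequence of crossings, the most of the 8 that can be at the new quay as the barge arrives there on crossing 7 is 7 — never all 8.
So no plan with fewer than 9 crossings exists, and this one achieves 9:
1. parent West and toddler West cross → the new quay.
2. parent West crosses ← the old quay.
3. parent South, parent West, and toddler South cross → the new quay.
4. parent West and toddler West cross ← the old quay.
5. parent East, parent North, and parent West cross → the new quay.
6. toddler South crosses ← the old quay.
7. toddler South and toddler West cross → the new quay.
8. toddler West crosses ← the old quay.
9. toddler East, toddler North, and toddler West cross → the new quay.

9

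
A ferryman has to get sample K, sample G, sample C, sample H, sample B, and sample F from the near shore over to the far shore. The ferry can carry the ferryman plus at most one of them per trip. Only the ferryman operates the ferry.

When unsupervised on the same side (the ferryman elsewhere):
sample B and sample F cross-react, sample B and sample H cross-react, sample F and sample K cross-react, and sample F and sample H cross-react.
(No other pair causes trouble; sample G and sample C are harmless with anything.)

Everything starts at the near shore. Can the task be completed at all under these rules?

Whatever the first load, the items left behind include a forbidden pair without the ferryman. No opening move is safe, so no plan exists.

No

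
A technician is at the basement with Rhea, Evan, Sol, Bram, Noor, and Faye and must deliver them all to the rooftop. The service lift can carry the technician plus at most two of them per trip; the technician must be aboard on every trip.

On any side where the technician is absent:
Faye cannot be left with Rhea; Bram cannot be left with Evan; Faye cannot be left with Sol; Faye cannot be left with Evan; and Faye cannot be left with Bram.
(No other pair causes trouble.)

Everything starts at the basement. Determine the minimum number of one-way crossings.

Counting alone: the technician can take at most 2 across per trip to the rooftop, so moving all 6 needs at least 3 loaded trips out, with a return between consecutive ones — at least 5 crossings.
The safety rule pushes this higher. Following every safe sequence of crossings, the most of the 6 that can be at the rooftop as the service lift arrives there on crossings 5, 7 is 4, 5 respectively — never all 6.
So no plan with fewer than 9 crossings exists, and this one achieves 9:
1. Technician goes to the rooftop with Evan and Faye.
2. Technician goes back to the basement with Evan.
3. Technician goes to the rooftop with Evan and Rhea.
4. Technician goes back to the basement with Faye.
5. Technician goes to the rooftop with Bram and Sol.
6. Technician goes back to the basement with Evan.
7. Technician goes to the rooftop with Evan and Noor.
8. Technician goes back to the basement with Evan.
9. Technician goes to the rooftop with Evan and Faye.

9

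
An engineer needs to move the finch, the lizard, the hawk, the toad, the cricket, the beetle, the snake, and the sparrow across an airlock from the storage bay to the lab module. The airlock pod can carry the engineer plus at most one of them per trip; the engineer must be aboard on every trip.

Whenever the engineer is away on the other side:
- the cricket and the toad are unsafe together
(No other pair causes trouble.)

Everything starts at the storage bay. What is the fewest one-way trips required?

Counting alone: the engineer can take at most 1 across per trip to the lab module, so moving all 8 needs at least 8 loaded trips out, with a return between consecutive ones — at least 15 crossings.
The plan below uses exactly 15 crossings, so it is optimal:
1. Engineer goes to the lab module with the toad.  [the storage bay: the beetle, the cricket, the finch, the hawk, the lizard, the snake, the sparrow | the lab module: the toad]
2. Engineer goes back to the storage bay alone.  [the storage bay: the beetle, the cricket, the finch, the hawk, the lizard, the snake, the sparrow | the lab module: the toad]
3. Engineer goes to the lab module with the finch.  [the storage bay: the beetle, the cricket, the hawk, the lizard, the snake, the sparrow | the lab module: the finch, the toad]
4. Engineer goes back to the storage bay alone.  [the storage bay: the beetle, the cricket, the hawk, the lizard, the snake, the sparrow | the lab module: the finch, the toad]
5. Engineer goes to the lab module with the lizard.  [the storage bay: the beetle, the cricket, the hawk, the snake, the sparrow | the lab module: the finch, the lizard, the toad]
6. Engineer goes back to the storage bay alone.  [the storage bay: the beetle, the cricket, the hawk, the snake, the sparrow | the lab module: the finch, the lizard, the toad]
7. Engineer goes to the lab module with the hawk.  [the storage bay: the beetle, the cricket, the snake, the sparrow | the lab module: the finch, the hawk, the lizard, the toad]
8. Engineer goes back to the storage bay alone.  [the storage bay: the beetle, the cricket, the snake, the sparrow | the lab module: the finch, the hawk, the lizard, the toad]
9. Engineer goes to the lab module with the beetle.  [the storage bay: the cricket, the snake, the sparrow | the lab module: the beetle, the finch, the hawk, the lizard, the toad]
10. Engineer goes back to the storage bay alone.  [the storage bay: the cricket, the snake, the sparrow | the lab module: the beetle, the finch, the hawk, the lizard, the toad]
11. Engineer goes to the lab module with the snake.  [the storage bay: the cricket, the sparrow | the lab module: the beetle, the finch, the hawk, the lizard, the snake, the toad]
12. Engineer goes back to the storage bay alone.  [the storage bay: the cricket, the sparrow | the lab module: the beetle, the finch, the hawk, the lizard, the snake, the toad]
13. Engineer goes to the lab module with the sparrow.  [the storage bay: the cricket | the lab module: the beetle, the finch, the hawk, the lizard, the snake, the sparrow, the toad]
14. Engineer goes back to the storage bay alone.  [the storage bay: the cricket | the lab module: the beetle, the finch, the hawk, the lizard, the snake, the sparrow, the toad]
15. Engineer goes to the lab module with the cricket.  [the storage bay: — | the lab module: the beetle, the cricket, the finch, the hawk, the lizard, the snake, the sparrow, the toad]

15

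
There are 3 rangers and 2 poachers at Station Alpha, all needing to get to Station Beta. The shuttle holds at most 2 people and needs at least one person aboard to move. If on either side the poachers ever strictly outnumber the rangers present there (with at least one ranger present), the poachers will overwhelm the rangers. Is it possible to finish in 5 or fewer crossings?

Counting alone: each trip to Station Beta takes at most 2 across and each return brings at least 1 back, so after t trips out (and t−1 returns) at most 2t − (t−1) of the 5 are across; that first reaches 5 at t = 4, so at least 7 crossings are needed.
Since 5 < 7, 5 crossings cannot be enough. (The shortest complete plan in fact takes 7:)
1. 2 poachers → Station Beta.  (Station Alpha: 3R 0P; Station Beta: 0R 2P)
2. 1 poacher ← Station Alpha.  (Station Alpha: 3R 1P; Station Beta: 0R 1P)
3. 2 rangers → Station Beta.  (Station Alpha: 1R 1P; Station Beta: 2R 1P)
4. 1 ranger ← Station Alpha.  (Station Alpha: 2R 1P; Station Beta: 1R 1P)
5. 1 ranger and 1 poacher → Station Beta.  (Station Alpha: 1R 0P; Station Beta: 2R 2P)
6. 1 poacher ← Station Alpha.  (Station Alpha: 1R 1P; Station Beta: 2R 1P)
7. 1 ranger and 1 poacher → Station Beta.  (Station Alpha: 0R 0P; Station Beta: 3R 2P)

No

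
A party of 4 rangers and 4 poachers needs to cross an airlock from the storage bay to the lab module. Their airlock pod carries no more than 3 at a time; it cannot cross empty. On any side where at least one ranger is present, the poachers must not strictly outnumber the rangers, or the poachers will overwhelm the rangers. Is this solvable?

1. 2 poachers → the lab module.  (the storage bay: 4R 2P; the lab module: 0R 2P)
2. 1 poacher ← the storage bay.  (the storage bay: 4R 3P; the lab module: 0R 1P)
3. 3 poachers → the lab module.  (the storage bay: 4R 0P; the lab module: 0R 4P)
4. 1 poacher ← the storage bay.  (the storage bay: 4R 1P; the lab module: 0R 3P)
5. 3 rangers → the lab module.  (the storage bay: 1R 1P; the lab module: 3R 3P)
6. 1 ranger and 1 poacher ← the storage bay.  (the storage bay: 2R 2P; the lab module: 2R 2P)
7. 2 rangers → the lab module.  (the storage bay: 0R 2P; the lab module: 4R 2P)
8. 1 poacher ← the storage bay.  (the storage bay: 0R 3P; the lab module: 4R 1P)
9. 3 poachers → the lab module.  (the storage bay: 0R 0P; the lab module: 4R 4P)

Yes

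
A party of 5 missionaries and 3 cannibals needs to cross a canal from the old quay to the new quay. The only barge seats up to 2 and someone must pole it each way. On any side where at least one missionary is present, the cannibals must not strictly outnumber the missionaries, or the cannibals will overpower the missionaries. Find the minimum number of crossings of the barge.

Counting alone: each trip to the new quay takes at most 2 across and each return brings at least 1 back, so after t trips out (and t−1 returns) at most 2t − (t−1) of the 8 are across; that first reaches 8 at t = 7, so at least 13 crossings are needed.
The plan below uses exactly 13 crossings, so it is optimal:
1. 2 cannibals → the new quay.  (the old quay: 5M 1C; the new quay: 0M 2C)
2. 1 cannibal ← the old quay.  (the old quay: 5M 2C; the new quay: 0M 1C)
3. 2 cannibals → the new quay.  (the old quay: 5M 0C; the new quay: 0M 3C)
4. 1 cannibal ← the old quay.  (the old quay: 5M 1C; the new quay: 0M 2C)
5. 2 missionaries → the new quay.  (the old quay: 3M 1C; the new quay: 2M 2C)
6. 1 cannibal ← the old quay.  (the old quay: 3M 2C; the new quay: 2M 1C)
7. 1 missionary and 1 cannibal → the new quay.  (the old quay: 2M 1C; the new quay: 3M 2C)
8. 1 cannibal ← the old quay.  (the old quay: 2M 2C; the new quay: 3M 1C)
9. 2 cannibals → the new quay.  (the old quay: 2M 0C; the new quay: 3M 3C)
10. 1 cannibal ← the old quay.  (the old quay: 2M 1C; the new quay: 3M 2C)
11. 1 missionary and 1 cannibal → the new quay.  (the old quay: 1M 0C; the new quay: 4M 3C)
12. 1 cannibal ← the old quay.  (the old quay: 1M 1C; the new quay: 4M 2C)
13. 1 missionary and 1 cannibal → the new quay.  (the old quay: 0M 0C; the new quay: 5M 3C)

13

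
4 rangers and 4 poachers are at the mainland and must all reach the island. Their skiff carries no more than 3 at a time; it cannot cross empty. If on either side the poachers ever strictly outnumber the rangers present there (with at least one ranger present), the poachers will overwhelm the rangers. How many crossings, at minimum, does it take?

Counting alone: each trip to the island takes at most 3 across and each return brings at least 1 back, so after t trips out (and t−1 returns) at most 3t − (t−1) of the 8 are across; that first reaches 8 at t = 4, so at least 7 crossings are needed.
The safety rule pushes this higher. Following every safe sequence of crossings, the most of the 8 that can be at the island as the skiff arrives there on crossing 7 is 7 — never all 8.
So no plan with fewer than 9 crossings exists, and this one achieves 9:
1. 2 poachers → the island.  (the mainland: 4R 2P; the island: 0R 2P)
2. 1 poacher ← the mainland.  (the mainland: 4R 3P; the island: 0R 1P)
3. 3 poachers → the island.  (the mainland: 4R 0P; the island: 0R 4P)
4. 1 poacher ← the mainland.  (the mainland: 4R 1P; the island: 0R 3P)
5. 3 rangers → the island.  (the mainland: 1R 1P; the island: 3R 3P)
6. 1 ranger and 1 poacher ← the mainland.  (the mainland: 2R 2P; the island: 2R 2P)
7. 2 rangers → the island.  (the mainland: 0R 2P; the island: 4R 2P)
8. 1 poacher ← the mainland.  (the mainland: 0R 3P; the island: 4R 1P)
9. 3 poachers → the island.  (the mainland: 0R 0P; the island: 4R 4P)

9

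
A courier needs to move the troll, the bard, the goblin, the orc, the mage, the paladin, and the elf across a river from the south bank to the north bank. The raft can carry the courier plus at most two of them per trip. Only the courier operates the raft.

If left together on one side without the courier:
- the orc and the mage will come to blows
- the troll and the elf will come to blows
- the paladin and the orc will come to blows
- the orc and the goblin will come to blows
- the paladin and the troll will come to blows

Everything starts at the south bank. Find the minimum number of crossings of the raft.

9

Counting alone: the courier can take at most 2 across per trip to the north bank, so moving all 7 needs at least 4 loaded trips out, with a return between consecutive ones — at least 7 crossings.
The safety rule pushes this higher. Following every safe sequence of crossings, the most of the 7 that can be at the north bank as the raft arrives there on crossing 7 is 6 — never all 7.
So no plan with fewer than 9 crossings exists, and this one achieves 9:
1. Courier goes to the north bank with the orc and the troll.  [the south bank: the bard, the elf, the goblin, the mage, the paladin | the north bank: the orc, the troll]
2. Courier goes back to the south bank alone.  [the south bank: the bard, the elf, the goblin, the mage, the paladin | the north bank: the orc, the troll]
3. Courier goes to the north bank with the bard.  [the south bank: the elf, the goblin, the mage, the paladin | the north bank: the bard, the orc, the troll]
4. Courier goes back to the south bank alone.  [the south bank: the elf, the goblin, the mage, the paladin | the north bank: the bard, the orc, the troll]
5. Courier goes to the north bank with the goblin and the mage.  [the south bank: the elf, the paladin | the north bank: the bard, the goblin, the mage, the orc, the troll]
6. Courier goes back to the south bank with the orc.  [the south bank: the elf, the orc, the paladin | the north bank: the bard, the goblin, the mage, the troll]
7. Courier goes to the north bank with the elf and the paladin.  [the south bank: the orc | the north bank: the bard, the elf, the goblin, the mage, the paladin, the troll]
8. Courier goes back to the south bank with the troll.  [the south bank: the orc, the troll | the north bank: the bard, the elf, the goblin, the mage, the paladin]
9. Courier goes to the north bank with the orc and the troll.  [the south bank: — | the north bank: the bard, the elf, the goblin, the mage, the orc, the paladin, the troll]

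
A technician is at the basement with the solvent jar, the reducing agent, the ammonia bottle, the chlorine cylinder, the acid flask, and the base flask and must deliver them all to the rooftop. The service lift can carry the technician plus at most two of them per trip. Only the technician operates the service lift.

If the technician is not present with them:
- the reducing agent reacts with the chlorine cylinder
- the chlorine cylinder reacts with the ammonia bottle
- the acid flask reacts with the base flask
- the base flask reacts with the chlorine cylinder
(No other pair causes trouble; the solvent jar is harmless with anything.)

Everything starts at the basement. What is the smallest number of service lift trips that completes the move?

7

Counting alone: the technician can take at most 2 across per trip to the rooftop, so moving all 6 needs at least 3 loaded trips out, with a return between consecutive ones — at least 5 crossings.
The safety rule pushes this higher. Following every safe sequence of crossings, the most of the 6 that can be at the rooftop as the service lift arrives there on crossing 5 is 5 — never all 6.
So no plan with fewer than 7 crossings exists, and this one achieves 7:
1. Technician goes to the rooftop with the acid flask and the chlorine cylinder.
2. Technician goes back to the basement alone.
3. Technician goes to the rooftop with the solvent jar.
4. Technician goes back to the basement alone.
5. Technician goes to the rooftop with the ammonia bottle and the reducing agent.
6. Technician goes back to the basement with the chlorine cylinder.
7. Technician goes to the rooftop with the base flask and the chlorine cylinder.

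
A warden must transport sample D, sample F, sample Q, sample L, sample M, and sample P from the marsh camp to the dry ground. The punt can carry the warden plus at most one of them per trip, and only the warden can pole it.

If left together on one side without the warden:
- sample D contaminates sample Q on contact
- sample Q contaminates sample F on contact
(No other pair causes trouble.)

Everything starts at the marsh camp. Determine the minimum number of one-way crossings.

13

Counting alone: the warden can take at most 1 across per trip to the dry ground, so moving all 6 needs at least 6 loaded trips out, with a return between consecutive ones — at least 11 crossings.
The safety rule pushes this higher. Following every safe sequence of crossings, the most of the 6 that can be at the dry ground as the punt arrives there on crossing 11 is 5 — never all 6.
So no plan with fewer than 13 crossings exists, and this one achieves 13:
1. Warden goes to the dry ground with sample Q.
2. Warden goes back to the marsh camp alone.
3. Warden goes to the dry ground with sample D.
4. Warden goes back to the marsh camp with sample Q.
5. Warden goes to the dry ground with sample F.
6. Warden goes back to the marsh camp alone.
7. Warden goes to the dry ground with sample L.
8. Warden goes back to the marsh camp alone.
9. Warden goes to the dry ground with sample M.
10. Warden goes back to the marsh camp alone.
11. Warden goes to the dry ground with sample P.
12. Warden goes back to the marsh camp alone.
13. Warden goes to the dry ground with sample Q.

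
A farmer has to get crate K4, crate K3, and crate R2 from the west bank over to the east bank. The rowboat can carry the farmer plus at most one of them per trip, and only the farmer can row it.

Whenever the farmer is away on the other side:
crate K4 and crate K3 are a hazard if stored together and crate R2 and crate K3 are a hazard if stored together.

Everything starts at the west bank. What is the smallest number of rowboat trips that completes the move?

Counting alone: the farmer can take at most 1 across per trip to the east bank, so moving all 3 needs at least 3 loaded trips out, with a return between consecutive ones — at least 5 crossings.
The safety rule pushes this higher. Following every safe sequence of crossings, the most of the 3 that can be at the east bank as the rowboat arrives there on crossing 5 is 2 — never all 3.
So no plan with fewer than 7 crossings exists, and this one achieves 7:
1. Farmer goes to the east bank with crate K3.
2. Farmer goes back to the west bank alone.
3. Farmer goes to the east bank with crate K4.
4. Farmer goes back to the west bank with crate K3.
5. Farmer goes to the east bank with crate R2.
6. Farmer goes back to the west bank alone.
7. Farmer goes to the east bank with crate K3.

7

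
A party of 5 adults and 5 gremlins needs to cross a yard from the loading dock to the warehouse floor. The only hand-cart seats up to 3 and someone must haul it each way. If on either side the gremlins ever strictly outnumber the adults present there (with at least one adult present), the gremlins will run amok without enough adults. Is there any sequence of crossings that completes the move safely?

Yes

1. 2 gremlins → the warehouse floor.  (the loading dock: 5A 3G; the warehouse floor: 0A 2G)
2. 1 gremlin ← the loading dock.  (the loading dock: 5A 4G; the warehouse floor: 0A 1G)
3. 3 gremlins → the warehouse floor.  (the loading dock: 5A 1G; the warehouse floor: 0A 4G)
4. 1 gremlin ← the loading dock.  (the loading dock: 5A 2G; the warehouse floor: 0A 3G)
5. 3 adults → the warehouse floor.  (the loading dock: 2A 2G; the warehouse floor: 3A 3G)
6. 1 adult and 1 gremlin ← the loading dock.  (the loading dock: 3A 3G; the warehouse floor: 2A 2G)
7. 3 adults → the warehouse floor.  (the loading dock: 0A 3G; the warehouse floor: 5A 2G)
8. 1 gremlin ← the loading dock.  (the loading dock: 0A 4G; the warehouse floor: 5A 1G)
9. 2 gremlins → the warehouse floor.  (the loading dock: 0A 2G; the warehouse floor: 5A 3G)
10. 1 gremlin ← the loading dock.  (the loading dock: 0A 3G; the warehouse floor: 5A 2G)
11. 3 gremlins → the warehouse floor.  (the loading dock: 0A 0G; the warehouse floor: 5A 5G)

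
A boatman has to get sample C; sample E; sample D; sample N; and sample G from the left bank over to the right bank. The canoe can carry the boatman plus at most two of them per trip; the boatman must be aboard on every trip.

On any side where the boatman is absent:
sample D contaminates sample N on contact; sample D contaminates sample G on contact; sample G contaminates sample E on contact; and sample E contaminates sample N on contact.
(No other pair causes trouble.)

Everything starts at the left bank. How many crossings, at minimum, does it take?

Counting alone: the boatman can take at most 2 across per trip to the right bank, so moving all 5 needs at least 3 loaded trips out, with a return between consecutive ones — at least 5 crossings.
The plan below uses exactly 5 crossings, so it is optimal:
1. Boatman goes to the right bank with sample D and sample E.
2. Boatman goes back to the left bank alone.
3. Boatman goes to the right bank with sample C.
4. Boatman goes back to the left bank alone.
5. Boatman goes to the right bank with sample G and sample N.

5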